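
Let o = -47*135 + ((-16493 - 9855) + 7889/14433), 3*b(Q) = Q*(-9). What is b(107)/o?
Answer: 4632993/471850180 ≈ 0.0098188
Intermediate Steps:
b(Q) = -3*Q (b(Q) = (Q*(-9))/3 = (-9*Q)/3 = -3*Q)
o = -471850180/14433 (o = -6345 + (-26348 + 7889*(1/14433)) = -6345 + (-26348 + 7889/14433) = -6345 - 380272795/14433 = -471850180/14433 ≈ -32692.)
b(107)/o = (-3*107)/(-471850180/14433) = -321*(-14433/471850180) = 4632993/471850180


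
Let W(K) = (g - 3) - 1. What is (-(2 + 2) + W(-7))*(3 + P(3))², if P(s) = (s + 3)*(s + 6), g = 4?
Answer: -12996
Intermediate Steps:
W(K) = 0 (W(K) = (4 - 3) - 1 = 1 - 1 = 0)
P(s) = (3 + s)*(6 + s)
(-(2 + 2) + W(-7))*(3 + P(3))² = (-(2 + 2) + 0)*(3 + (18 + 3² + 9*3))² = (-1*4 + 0)*(3 + (18 + 9 + 27))² = (-4 + 0)*(3 + 54)² = -4*57² = -4*3249 = -12996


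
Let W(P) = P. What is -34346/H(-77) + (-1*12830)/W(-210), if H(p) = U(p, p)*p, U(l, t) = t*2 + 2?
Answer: 145867/2508 ≈ 58.161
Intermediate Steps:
U(l, t) = 2 + 2*t (U(l, t) = 2*t + 2 = 2 + 2*t)
H(p) = p*(2 + 2*p) (H(p) = (2 + 2*p)*p = p*(2 + 2*p))
-34346/H(-77) + (-1*12830)/W(-210) = -34346*(-1/(154*(1 - 77))) - 1*12830/(-210) = -34346/(2*(-77)*(-76)) - 12830*(-1/210) = -34346/11704 + 1283/21 = -34346*1/11704 + 1283/21 = -17173/5852 + 1283/21 = 145867/2508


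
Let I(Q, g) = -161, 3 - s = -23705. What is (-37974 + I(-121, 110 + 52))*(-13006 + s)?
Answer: -408120770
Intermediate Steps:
s = 23708 (s = 3 - 1*(-23705) = 3 + 23705 = 23708)
(-37974 + I(-121, 110 + 52))*(-13006 + s) = (-37974 - 161)*(-13006 + 23708) = -38135*10702 = -408120770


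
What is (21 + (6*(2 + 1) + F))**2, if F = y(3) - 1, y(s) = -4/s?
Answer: 12100/9 ≈ 1344.4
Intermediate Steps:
F = -7/3 (F = -4/3 - 1 = -7/3 ≈ -2.3333)
(21 + (6*(2 + 1) + F))**2 = (21 + (6*(2 + 1) - 7/3))**2 = (21 + (6*3 - 7/3))**2 = (21 + (18 - 7/3))**2 = (21 + 47/3)**2 = (110/3)**2 = 12100/9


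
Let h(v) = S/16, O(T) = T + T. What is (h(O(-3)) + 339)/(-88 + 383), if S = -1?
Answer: 5423/4720 ≈ 1.1489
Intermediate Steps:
O(T) = 2*T
h(v) = -1/16
(h(O(-3)) + 339)/(-88 + 383) = (-1/16 + 339)/(-88 + 383) = (5423/16)/295 = (5423/16)*(1/295) = 5423/4720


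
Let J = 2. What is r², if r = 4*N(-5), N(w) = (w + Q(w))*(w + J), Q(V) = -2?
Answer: 7056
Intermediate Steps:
N(w) = (-2 + w)*(2 + w) (N(w) = (w - 2)*(w + 2) = (-2 + w)*(2 + w))
r = 84 (r = 4*(-4 + (-5)²) = 4*(-4 + 25) = 4*21 = 84)
r² = 84² = 7056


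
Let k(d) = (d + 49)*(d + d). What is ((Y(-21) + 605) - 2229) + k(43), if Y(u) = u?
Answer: 6267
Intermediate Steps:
k(d) = 2*d*(49 + d) (k(d) = (49 + d)*(2*d) = 2*d*(49 + d))
((Y(-21) + 605) - 2229) + k(43) = ((-21 + 605) - 2229) + 2*43*(49 + 43) = (584 - 2229) + 2*43*92 = -1645 + 7912 = 6267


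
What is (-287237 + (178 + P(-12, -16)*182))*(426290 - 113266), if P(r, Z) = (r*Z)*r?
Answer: -221116084288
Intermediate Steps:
P(r, Z) = Z*r² (P(r, Z) = (Z*r)*r = Z*r²)
(-287237 + (178 + P(-12, -16)*182))*(426290 - 113266) = (-287237 + (178 - 16*(-12)²*182))*(426290 - 113266) = (-287237 + (178 - 16*144*182))*313024 = (-287237 + (178 - 2304*182))*313024 = (-287237 + (178 - 419328))*313024 = (-287237 - 419150)*313024 = -706387*313024 = -221116084288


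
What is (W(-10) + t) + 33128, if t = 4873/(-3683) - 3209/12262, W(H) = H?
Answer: 1495568638155/45160946 ≈ 33116.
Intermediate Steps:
t = -71571473/45160946 (t = 4873*(-1/3683) - 3209*1/12262 = -4873/3683 - 3209/12262 = -71571473/45160946 ≈ -1.5848)
(W(-10) + t) + 33128 = (-10 - 71571473/45160946) + 33128 = -523180933/45160946 + 33128 = 1495568638155/45160946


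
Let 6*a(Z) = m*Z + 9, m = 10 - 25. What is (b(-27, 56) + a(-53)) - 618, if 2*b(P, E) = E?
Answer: -456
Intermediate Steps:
b(P, E) = E/2
m = -15
a(Z) = 3/2 - 5*Z/2 (a(Z) = (-15*Z + 9)/6 = (9 - 15*Z)/6 = 3/2 - 5*Z/2)
(b(-27, 56) + a(-53)) - 618 = ((½)*56 + (3/2 - 5/2*(-53))) - 618 = (28 + (3/2 + 265/2)) - 618 = (28 + 134) - 618 = 162 - 618 = -456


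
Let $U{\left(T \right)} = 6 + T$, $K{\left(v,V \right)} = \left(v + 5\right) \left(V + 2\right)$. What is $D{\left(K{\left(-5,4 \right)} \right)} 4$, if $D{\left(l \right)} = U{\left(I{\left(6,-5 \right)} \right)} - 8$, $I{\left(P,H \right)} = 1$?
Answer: $-4$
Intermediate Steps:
$K{\left(v,V \right)} = \left(2 + V\right) \left(5 + v\right)$ ($K{\left(v,V \right)} = \left(5 + v\right) \left(2 + V\right) = \left(2 + V\right) \left(5 + v\right)$)
$D{\left(l \right)} = -1$ ($D{\left(l \right)} = \left(6 + 1\right) - 8 = 7 - 8 = -1$)
$D{\left(K{\left(-5,4 \right)} \right)} 4 = \left(-1\right) 4 = -4$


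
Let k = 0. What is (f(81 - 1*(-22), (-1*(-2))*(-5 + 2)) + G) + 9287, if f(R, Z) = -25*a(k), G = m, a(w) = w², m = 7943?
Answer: 17230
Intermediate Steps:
G = 7943
f(R, Z) = 0 (f(R, Z) = -25*0² = -25*0 = 0)
(f(81 - 1*(-22), (-1*(-2))*(-5 + 2)) + G) + 9287 = (0 + 7943) + 9287 = 7943 + 9287 = 17230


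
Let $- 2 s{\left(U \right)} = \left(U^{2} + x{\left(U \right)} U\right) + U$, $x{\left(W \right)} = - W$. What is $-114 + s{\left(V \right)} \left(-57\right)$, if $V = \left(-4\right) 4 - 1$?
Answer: $- \frac{1197}{2} \approx -598.5$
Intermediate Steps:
$V = -17$ ($V = -16 - 1 = -17$)
$s{\left(U \right)} = - \frac{U}{2}$ ($s{\left(U \right)} = - \frac{\left(U^{2} + - U U\right) + U}{2} = - \frac{\left(U^{2} - U^{2}\right) + U}{2} = - \frac{0 + U}{2} = - \frac{U}{2}$)
$-114 + s{\left(V \right)} \left(-57\right) = -114 + \left(- \frac{1}{2}\right) \left(-17\right) \left(-57\right) = -114 + \frac{17}{2} \left(-57\right) = -114 - \frac{969}{2} = - \frac{1197}{2}$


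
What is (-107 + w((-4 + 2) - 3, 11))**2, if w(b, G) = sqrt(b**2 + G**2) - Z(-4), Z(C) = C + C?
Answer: (99 - sqrt(146))**2 ≈ 7554.6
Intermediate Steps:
Z(C) = 2*C
w(b, G) = 8 + sqrt(G**2 + b**2) (w(b, G) = sqrt(b**2 + G**2) - 2*(-4) = sqrt(G**2 + b**2) - 1*(-8) = sqrt(G**2 + b**2) + 8 = 8 + sqrt(G**2 + b**2))
(-107 + w((-4 + 2) - 3, 11))**2 = (-107 + (8 + sqrt(11**2 + ((-4 + 2) - 3)**2)))**2 = (-107 + (8 + sqrt(121 + (-2 - 3)**2)))**2 = (-107 + (8 + sqrt(121 + (-5)**2)))**2 = (-107 + (8 + sqrt(121 + 25)))**2 = (-107 + (8 + sqrt(146)))**2 = (-99 + sqrt(146))**2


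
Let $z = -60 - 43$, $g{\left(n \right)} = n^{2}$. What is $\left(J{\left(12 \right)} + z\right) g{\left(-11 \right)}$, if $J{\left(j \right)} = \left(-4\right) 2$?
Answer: $-13431$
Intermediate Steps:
$J{\left(j \right)} = -8$
$z = -103$ ($z = -60 - 43 = -103$)
$\left(J{\left(12 \right)} + z\right) g{\left(-11 \right)} = \left(-8 - 103\right) \left(-11\right)^{2} = \left(-111\right) 121 = -13431$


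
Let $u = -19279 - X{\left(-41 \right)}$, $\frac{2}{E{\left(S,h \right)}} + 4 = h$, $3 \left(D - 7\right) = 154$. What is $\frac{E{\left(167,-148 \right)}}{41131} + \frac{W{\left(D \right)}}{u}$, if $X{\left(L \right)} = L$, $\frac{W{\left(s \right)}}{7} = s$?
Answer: $- \frac{1914676907}{90205712292} \approx -0.021226$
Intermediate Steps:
$D = \frac{175}{3}$ ($D = 7 + \frac{1}{3} \cdot 154 = 7 + \frac{154}{3} = \frac{175}{3} \approx 58.333$)
$W{\left(s \right)} = 7 s$
$E{\left(S,h \right)} = \frac{2}{-4 + h}$
$u = -19238$ ($u = -19279 - -41 = -19279 + 41 = -19238$)
$\frac{E{\left(167,-148 \right)}}{41131} + \frac{W{\left(D \right)}}{u} = \frac{2 \frac{1}{-4 - 148}}{41131} + \frac{7 \cdot \frac{175}{3}}{-19238} = \frac{2}{-152} \cdot \frac{1}{41131} + \frac{1225}{3} \left(- \frac{1}{19238}\right) = 2 \left(- \frac{1}{152}\right) \frac{1}{41131} - \frac{1225}{57714} = \left(- \frac{1}{76}\right) \frac{1}{41131} - \frac{1225}{57714} = - \frac{1}{3125956} - \frac{1225}{57714} = - \frac{1914676907}{90205712292}$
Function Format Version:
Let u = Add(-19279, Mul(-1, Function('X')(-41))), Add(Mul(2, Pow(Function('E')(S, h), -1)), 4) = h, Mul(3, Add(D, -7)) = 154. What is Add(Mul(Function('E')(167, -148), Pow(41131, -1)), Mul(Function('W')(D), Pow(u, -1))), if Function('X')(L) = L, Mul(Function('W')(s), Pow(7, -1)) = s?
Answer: Rational(-1914676907, 90205712292) ≈ -0.021226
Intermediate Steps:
D = Rational(175, 3) (D = Add(7, Mul(Rational(1, 3), 154)) = Add(7, Rational(154, 3)) = Rational(175, 3) ≈ 58.333)
Function('W')(s) = Mul(7, s)
Function('E')(S, h) = Mul(2, Pow(Add(-4, h), -1))
u = -19238 (u = Add(-19279, Mul(-1, -41)) = Add(-19279, 41) = -19238)
Add(Mul(Function('E')(167, -148), Pow(41131, -1)), Mul(Function('W')(D), Pow(u, -1))) = Add(Mul(Mul(2, Pow(Add(-4, -148), -1)), Pow(41131, -1)), Mul(Mul(7, Rational(175, 3)), Pow(-19238, -1))) = Add(Mul(Mul(2, Pow(-152, -1)), Rational(1, 41131)), Mul(Rational(1225, 3), Rational(-1, 19238))) = Add(Mul(Mul(2, Rational(-1, 152)), Rational(1, 41131)), Rational(-1225, 57714)) = Add(Mul(Rational(-1, 76), Rational(1, 41131)), Rational(-1225, 57714)) = Add(Rational(-1, 3125956), Rational(-1225, 57714)) = Rational(-1914676907, 90205712292)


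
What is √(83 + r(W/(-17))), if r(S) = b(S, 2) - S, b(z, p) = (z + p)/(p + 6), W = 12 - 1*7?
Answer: √386138/68 ≈ 9.1382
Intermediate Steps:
W = 5 (W = 12 - 7 = 5)
b(z, p) = (p + z)/(6 + p)
r(S) = ¼ - 7*S/8 (r(S) = (2 + S)/(6 + 2) - S = (2 + S)/8 - S = (¼ + S/8) - S = ¼ - 7*S/8)
√(83 + r(W/(-17))) = √(83 + (¼ - 35/(8*(-17)))) = √(83 + (¼ - 35*(-1)/(8*17))) = √(83 + (¼ - 7/8*(-5/17))) = √(83 + (¼ + 35/136)) = √(83 + 69/136) = √(11357/136) = √386138/68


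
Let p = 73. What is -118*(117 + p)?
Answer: -22420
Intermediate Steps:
-118*(117 + p) = -118*(117 + 73) = -118*190 = -22420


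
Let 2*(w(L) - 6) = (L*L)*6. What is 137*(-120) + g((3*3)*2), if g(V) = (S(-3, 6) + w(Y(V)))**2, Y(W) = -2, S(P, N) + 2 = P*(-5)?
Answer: -15479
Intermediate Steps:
S(P, N) = -2 - 5*P (S(P, N) = -2 + P*(-5) = -2 - 5*P)
w(L) = 6 + 3*L**2 (w(L) = 6 + ((L*L)*6)/2 = 6 + (L**2*6)/2 = 6 + (6*L**2)/2 = 6 + 3*L**2)
g(V) = 961 (g(V) = ((-2 - 5*(-3)) + (6 + 3*(-2)**2))**2 = ((-2 + 15) + (6 + 3*4))**2 = (13 + (6 + 12))**2 = (13 + 18)**2 = 31**2 = 961)
137*(-120) + g((3*3)*2) = 137*(-120) + 961 = -16440 + 961 = -15479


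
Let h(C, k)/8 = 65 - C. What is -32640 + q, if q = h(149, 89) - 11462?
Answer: -44774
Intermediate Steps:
h(C, k) = 520 - 8*C (h(C, k) = 8*(65 - C) = 520 - 8*C)
q = -12134 (q = (520 - 8*149) - 11462 = (520 - 1192) - 11462 = -672 - 11462 = -12134)
-32640 + q = -32640 - 12134 = -44774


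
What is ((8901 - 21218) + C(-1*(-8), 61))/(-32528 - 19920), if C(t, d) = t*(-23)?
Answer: 12501/52448 ≈ 0.23835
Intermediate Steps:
C(t, d) = -23*t
((8901 - 21218) + C(-1*(-8), 61))/(-32528 - 19920) = ((8901 - 21218) - (-23)*(-8))/(-32528 - 19920) = (-12317 - 23*8)/(-52448) = (-12317 - 184)*(-1/52448) = -12501*(-1/52448) = 12501/52448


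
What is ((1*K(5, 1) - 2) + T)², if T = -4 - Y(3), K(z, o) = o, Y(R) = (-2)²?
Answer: 81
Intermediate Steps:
Y(R) = 4
T = -8 (T = -4 - 1*4 = -4 - 4 = -8)
((1*K(5, 1) - 2) + T)² = ((1*1 - 2) - 8)² = ((1 - 2) - 8)² = (-1 - 8)² = (-9)² = 81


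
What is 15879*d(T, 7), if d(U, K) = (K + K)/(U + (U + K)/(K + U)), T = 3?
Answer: 111153/2 ≈ 55577.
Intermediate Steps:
d(U, K) = 2*K/(1 + U) (d(U, K) = (2*K)/(U + (K + U)/(K + U)) = (2*K)/(U + 1) = (2*K)/(1 + U) = 2*K/(1 + U))
15879*d(T, 7) = 15879*(2*7/(1 + 3)) = 15879*(2*7/4) = 15879*(2*7*(1/4)) = 15879*(7/2) = 111153/2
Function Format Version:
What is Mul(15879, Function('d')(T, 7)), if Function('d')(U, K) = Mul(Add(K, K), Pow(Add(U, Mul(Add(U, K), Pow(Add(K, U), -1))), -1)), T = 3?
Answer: Rational(111153, 2) ≈ 55577.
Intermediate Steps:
Function('d')(U, K) = Mul(2, K, Pow(Add(1, U), -1)) (Function('d')(U, K) = Mul(Mul(2, K), Pow(Add(U, Mul(Add(K, U), Pow(Add(K, U), -1))), -1)) = Mul(Mul(2, K), Pow(Add(U, 1), -1)) = Mul(Mul(2, K), Pow(Add(1, U), -1)) = Mul(2, K, Pow(Add(1, U), -1)))
Mul(15879, Function('d')(T, 7)) = Mul(15879, Mul(2, 7, Pow(Add(1, 3), -1))) = Mul(15879, Mul(2, 7, Pow(4, -1))) = Mul(15879, Mul(2, 7, Rational(1, 4))) = Mul(15879, Rational(7, 2)) = Rational(111153, 2)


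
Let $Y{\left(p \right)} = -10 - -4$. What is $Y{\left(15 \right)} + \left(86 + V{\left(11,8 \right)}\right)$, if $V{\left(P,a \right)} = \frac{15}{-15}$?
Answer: $79$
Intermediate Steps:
$Y{\left(p \right)} = -6$ ($Y{\left(p \right)} = -10 + 4 = -6$)
$V{\left(P,a \right)} = -1$ ($V{\left(P,a \right)} = 15 \left(- \frac{1}{15}\right) = -1$)
$Y{\left(15 \right)} + \left(86 + V{\left(11,8 \right)}\right) = -6 + \left(86 - 1\right) = -6 + 85 = 79$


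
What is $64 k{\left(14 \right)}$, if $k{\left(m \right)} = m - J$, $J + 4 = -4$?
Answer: $1408$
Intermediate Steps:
$J = -8$ ($J = -4 - 4 = -8$)
$k{\left(m \right)} = 8 + m$ ($k{\left(m \right)} = m - -8 = m + 8 = 8 + m$)
$64 k{\left(14 \right)} = 64 \left(8 + 14\right) = 64 \cdot 22 = 1408$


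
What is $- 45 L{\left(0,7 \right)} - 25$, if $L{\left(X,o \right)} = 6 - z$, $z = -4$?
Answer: $-475$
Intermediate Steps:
$L{\left(X,o \right)} = 10$ ($L{\left(X,o \right)} = 6 - -4 = 6 + 4 = 10$)
$- 45 L{\left(0,7 \right)} - 25 = \left(-45\right) 10 - 25 = -450 - 25 = -475$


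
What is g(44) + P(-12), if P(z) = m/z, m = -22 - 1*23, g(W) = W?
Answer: 191/4 ≈ 47.750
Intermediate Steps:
m = -45 (m = -22 - 23 = -45)
P(z) = -45/z
g(44) + P(-12) = 44 - 45/(-12) = 44 - 45*(-1/12) = 44 + 15/4 = 191/4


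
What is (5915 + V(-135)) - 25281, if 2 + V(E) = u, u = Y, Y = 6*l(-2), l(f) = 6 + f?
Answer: -19344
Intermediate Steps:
Y = 24 (Y = 6*(6 - 2) = 6*4 = 24)
u = 24
V(E) = 22 (V(E) = -2 + 24 = 22)
(5915 + V(-135)) - 25281 = (5915 + 22) - 25281 = 5937 - 25281 = -19344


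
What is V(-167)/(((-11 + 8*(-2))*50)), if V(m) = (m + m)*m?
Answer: -27889/675 ≈ -41.317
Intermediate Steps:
V(m) = 2*m² (V(m) = (2*m)*m = 2*m²)
V(-167)/(((-11 + 8*(-2))*50)) = (2*(-167)²)/(((-11 + 8*(-2))*50)) = (2*27889)/(((-11 - 16)*50)) = 55778/((-27*50)) = 55778/(-1350) = 55778*(-1/1350) = -27889/675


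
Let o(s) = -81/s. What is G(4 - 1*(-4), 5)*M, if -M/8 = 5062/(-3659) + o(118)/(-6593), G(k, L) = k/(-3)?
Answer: -126009856288/4269910299 ≈ -29.511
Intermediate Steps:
G(k, L) = -k/3 (G(k, L) = k*(-⅓) = -k/3)
M = 15751232036/1423303433 (M = -8*(5062/(-3659) - 81/118/(-6593)) = -8*(5062*(-1/3659) - 81*1/118*(-1/6593)) = -8*(-5062/3659 - 81/118*(-1/6593)) = -8*(-5062/3659 + 81/777974) = -8*(-3937808009/2846606866) = 15751232036/1423303433 ≈ 11.067)
G(4 - 1*(-4), 5)*M = -(4 - 1*(-4))/3*(15751232036/1423303433) = -(4 + 4)/3*(15751232036/1423303433) = -⅓*8*(15751232036/1423303433) = -8/3*15751232036/1423303433 = -126009856288/4269910299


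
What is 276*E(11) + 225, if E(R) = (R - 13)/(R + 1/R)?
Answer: 10689/61 ≈ 175.23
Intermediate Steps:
E(R) = (-13 + R)/(R + 1/R)
276*E(11) + 225 = 276*(11*(-13 + 11)/(1 + 11**2)) + 225 = 276*(11*(-2)/(1 + 121)) + 225 = 276*(11*(-2)/122) + 225 = 276*(11*(1/122)*(-2)) + 225 = 276*(-11/61) + 225 = -3036/61 + 225 = 10689/61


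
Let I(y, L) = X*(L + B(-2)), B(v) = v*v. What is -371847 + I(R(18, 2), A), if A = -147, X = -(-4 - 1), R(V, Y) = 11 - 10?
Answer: -372562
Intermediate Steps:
B(v) = v²
R(V, Y) = 1
X = 5 (X = -1*(-5) = 5)
I(y, L) = 20 + 5*L (I(y, L) = 5*(L + (-2)²) = 5*(L + 4) = 5*(4 + L) = 20 + 5*L)
-371847 + I(R(18, 2), A) = -371847 + (20 + 5*(-147)) = -371847 + (20 - 735) = -371847 - 715 = -372562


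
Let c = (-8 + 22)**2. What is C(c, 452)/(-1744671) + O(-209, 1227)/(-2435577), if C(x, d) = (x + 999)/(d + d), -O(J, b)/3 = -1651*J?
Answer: 544220075080951/1280449875463656 ≈ 0.42502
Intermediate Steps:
O(J, b) = 4953*J (O(J, b) = -(-4953)*J = 4953*J)
c = 196 (c = 14**2 = 196)
C(x, d) = (999 + x)/(2*d) (C(x, d) = (999 + x)/((2*d)) = (999 + x)*(1/(2*d)) = (999 + x)/(2*d))
C(c, 452)/(-1744671) + O(-209, 1227)/(-2435577) = ((1/2)*(999 + 196)/452)/(-1744671) + (4953*(-209))/(-2435577) = ((1/2)*(1/452)*1195)*(-1/1744671) - 1035177*(-1/2435577) = (1195/904)*(-1/1744671) + 345059/811859 = -1195/1577182584 + 345059/811859 = 544220075080951/1280449875463656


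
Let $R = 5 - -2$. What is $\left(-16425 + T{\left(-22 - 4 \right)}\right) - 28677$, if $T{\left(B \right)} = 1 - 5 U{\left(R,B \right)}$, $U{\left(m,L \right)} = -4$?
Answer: $-45081$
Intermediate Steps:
$R = 7$ ($R = 5 + 2 = 7$)
$T{\left(B \right)} = 21$ ($T{\left(B \right)} = 1 - -20 = 1 + 20 = 21$)
$\left(-16425 + T{\left(-22 - 4 \right)}\right) - 28677 = \left(-16425 + 21\right) - 28677 = -16404 - 28677 = -45081$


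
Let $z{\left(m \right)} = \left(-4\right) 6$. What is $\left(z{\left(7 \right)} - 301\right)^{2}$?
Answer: $105625$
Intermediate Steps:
$z{\left(m \right)} = -24$
$\left(z{\left(7 \right)} - 301\right)^{2} = \left(-24 - 301\right)^{2} = \left(-325\right)^{2} = 105625$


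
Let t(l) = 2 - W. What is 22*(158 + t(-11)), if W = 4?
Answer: 3432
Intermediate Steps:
t(l) = -2 (t(l) = 2 - 1*4 = 2 - 4 = -2)
22*(158 + t(-11)) = 22*(158 - 2) = 22*156 = 3432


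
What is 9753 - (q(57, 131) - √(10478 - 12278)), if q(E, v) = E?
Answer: 9696 + 30*I*√2 ≈ 9696.0 + 42.426*I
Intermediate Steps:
9753 - (q(57, 131) - √(10478 - 12278)) = 9753 - (57 - √(10478 - 12278)) = 9753 - (57 - √(-1800)) = 9753 - (57 - 30*I*√2) = 9753 + (-57 + 30*I*√2) = 9696 + 30*I*√2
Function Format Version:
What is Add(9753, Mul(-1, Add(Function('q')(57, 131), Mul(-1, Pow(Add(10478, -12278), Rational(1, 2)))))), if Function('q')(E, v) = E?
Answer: Add(9696, Mul(30, I, Pow(2, Rational(1, 2)))) ≈ Add(9696.0, Mul(42.426, I))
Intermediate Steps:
Add(9753, Mul(-1, Add(Function('q')(57, 131), Mul(-1, Pow(Add(10478, -12278), Rational(1, 2)))))) = Add(9753, Mul(-1, Add(57, Mul(-1, Pow(Add(10478, -12278), Rational(1, 2)))))) = Add(9753, Mul(-1, Add(57, Mul(-1, Pow(-1800, Rational(1, 2)))))) = Add(9753, Mul(-1, Add(57, Mul(-1, Mul(30, I, Pow(2, Rational(1, 2))))))) = Add(9753, Mul(-1, Add(57, Mul(-30, I, Pow(2, Rational(1, 2)))))) = Add(9753, Add(-57, Mul(30, I, Pow(2, Rational(1, 2))))) = Add(9696, Mul(30, I, Pow(2, Rational(1, 2))))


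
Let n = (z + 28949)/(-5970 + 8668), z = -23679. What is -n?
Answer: -2635/1349 ≈ -1.9533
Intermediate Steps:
n = 2635/1349 (n = (-23679 + 28949)/(-5970 + 8668) = 5270/2698 = 5270*(1/2698) = 2635/1349 ≈ 1.9533)
-n = -1*2635/1349 = -2635/1349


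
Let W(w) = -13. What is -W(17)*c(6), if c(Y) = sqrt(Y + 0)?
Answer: 13*sqrt(6) ≈ 31.843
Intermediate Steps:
c(Y) = sqrt(Y)
-W(17)*c(6) = -(-13)*sqrt(6) = 13*sqrt(6)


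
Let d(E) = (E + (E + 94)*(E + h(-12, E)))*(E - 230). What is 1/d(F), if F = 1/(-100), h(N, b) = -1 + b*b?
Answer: 100000000/2183496453501 ≈ 4.5798e-5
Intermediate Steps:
h(N, b) = -1 + b²
F = -1/100 ≈ -0.010000
d(E) = (-230 + E)*(E + (94 + E)*(-1 + E + E²)) (d(E) = (E + (E + 94)*(E + (-1 + E²)))*(E - 230) = (E + (94 + E)*(-1 + E + E²))*(-230 + E) = (-230 + E)*(E + (94 + E)*(-1 + E + E²)))
1/d(F) = 1/(21620 + (-1/100)⁴ - 21756*(-1/100)² - 21714*(-1/100) - 135*(-1/100)³) = 1/(21620 + 1/100000000 - 21756*1/10000 + 10857/50 - 135*(-1/1000000)) = 1/(21620 + 1/100000000 - 5439/2500 + 10857/50 + 27/200000) = 1/(2183496453501/100000000) = 100000000/2183496453501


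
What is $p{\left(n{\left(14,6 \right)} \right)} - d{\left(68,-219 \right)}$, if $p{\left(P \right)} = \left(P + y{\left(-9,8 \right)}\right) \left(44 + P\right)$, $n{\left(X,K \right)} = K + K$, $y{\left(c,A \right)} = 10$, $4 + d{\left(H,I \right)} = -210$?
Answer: $1446$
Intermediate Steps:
$d{\left(H,I \right)} = -214$ ($d{\left(H,I \right)} = -4 - 210 = -214$)
$n{\left(X,K \right)} = 2 K$
$p{\left(P \right)} = \left(10 + P\right) \left(44 + P\right)$ ($p{\left(P \right)} = \left(P + 10\right) \left(44 + P\right) = \left(10 + P\right) \left(44 + P\right)$)
$p{\left(n{\left(14,6 \right)} \right)} - d{\left(68,-219 \right)} = \left(440 + \left(2 \cdot 6\right)^{2} + 54 \cdot 2 \cdot 6\right) - -214 = \left(440 + 12^{2} + 54 \cdot 12\right) + 214 = \left(440 + 144 + 648\right) + 214 = 1232 + 214 = 1446$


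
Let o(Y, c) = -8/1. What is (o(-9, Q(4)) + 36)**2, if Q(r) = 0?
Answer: 784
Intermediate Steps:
o(Y, c) = -8 (o(Y, c) = -8*1 = -8)
(o(-9, Q(4)) + 36)**2 = (-8 + 36)**2 = 28**2 = 784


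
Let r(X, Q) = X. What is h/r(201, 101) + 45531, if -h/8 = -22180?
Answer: 9329171/201 ≈ 46414.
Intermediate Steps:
h = 177440 (h = -8*(-22180) = 177440)
h/r(201, 101) + 45531 = 177440/201 + 45531 = 9329171/201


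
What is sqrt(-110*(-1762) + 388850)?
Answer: sqrt(582670) ≈ 763.33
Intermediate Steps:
sqrt(-110*(-1762) + 388850) = sqrt(193820 + 388850) = sqrt(582670)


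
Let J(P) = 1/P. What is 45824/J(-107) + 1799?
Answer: -4901369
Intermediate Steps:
45824/J(-107) + 1799 = 45824/(1/(-107)) + 1799 = 45824/(-1/107) + 1799 = 45824*(-107) + 1799 = -4903168 + 1799 = -4901369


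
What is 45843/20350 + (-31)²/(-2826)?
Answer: 743216/388575 ≈ 1.9127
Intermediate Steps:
45843/20350 + (-31)²/(-2826) = 45843*(1/20350) + 961*(-1/2826) = 1239/550 - 961/2826 = 743216/388575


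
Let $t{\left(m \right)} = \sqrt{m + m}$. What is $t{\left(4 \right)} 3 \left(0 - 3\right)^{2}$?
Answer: $54 \sqrt{2} \approx 76.368$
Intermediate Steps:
$t{\left(m \right)} = \sqrt{2} \sqrt{m}$ ($t{\left(m \right)} = \sqrt{2 m} = \sqrt{2} \sqrt{m}$)
$t{\left(4 \right)} 3 \left(0 - 3\right)^{2} = \sqrt{2} \sqrt{4} \cdot 3 \left(0 - 3\right)^{2} = \sqrt{2} \cdot 2 \cdot 3 \left(-3\right)^{2} = 2 \sqrt{2} \cdot 3 \cdot 9 = 6 \sqrt{2} \cdot 9 = 54 \sqrt{2}$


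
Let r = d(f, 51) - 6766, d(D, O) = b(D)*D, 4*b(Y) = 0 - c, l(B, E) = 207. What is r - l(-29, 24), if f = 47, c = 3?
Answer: -28033/4 ≈ -7008.3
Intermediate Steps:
b(Y) = -¾ (b(Y) = (0 - 1*3)/4 = (0 - 3)/4 = (¼)*(-3) = -¾)
d(D, O) = -3*D/4
r = -27205/4 (r = -¾*47 - 6766 = -141/4 - 6766 = -27205/4 ≈ -6801.3)
r - l(-29, 24) = -27205/4 - 1*207 = -27205/4 - 207 = -28033/4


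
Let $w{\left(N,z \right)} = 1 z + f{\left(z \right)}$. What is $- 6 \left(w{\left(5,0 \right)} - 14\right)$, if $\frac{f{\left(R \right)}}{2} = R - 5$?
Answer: $144$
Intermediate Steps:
$f{\left(R \right)} = -10 + 2 R$ ($f{\left(R \right)} = 2 \left(R - 5\right) = 2 \left(-5 + R\right) = -10 + 2 R$)
$w{\left(N,z \right)} = -10 + 3 z$ ($w{\left(N,z \right)} = 1 z + \left(-10 + 2 z\right) = z + \left(-10 + 2 z\right) = -10 + 3 z$)
$- 6 \left(w{\left(5,0 \right)} - 14\right) = - 6 \left(\left(-10 + 3 \cdot 0\right) - 14\right) = - 6 \left(\left(-10 + 0\right) - 14\right) = - 6 \left(-10 - 14\right) = \left(-6\right) \left(-24\right) = 144$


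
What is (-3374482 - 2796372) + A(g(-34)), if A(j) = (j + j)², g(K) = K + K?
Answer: -6152358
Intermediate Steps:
g(K) = 2*K
A(j) = 4*j² (A(j) = (2*j)² = 4*j²)
(-3374482 - 2796372) + A(g(-34)) = (-3374482 - 2796372) + 4*(2*(-34))² = -6170854 + 4*(-68)² = -6170854 + 4*4624 = -6170854 + 18496 = -6152358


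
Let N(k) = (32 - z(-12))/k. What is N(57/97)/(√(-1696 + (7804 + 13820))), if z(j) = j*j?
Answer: -2716*√4982/141987 ≈ -1.3502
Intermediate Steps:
z(j) = j²
N(k) = -112/k (N(k) = (32 - 1*(-12)²)/k = (32 - 1*144)/k = (32 - 144)/k = -112/k)
N(57/97)/(√(-1696 + (7804 + 13820))) = (-112/(57/97))/(√(-1696 + (7804 + 13820))) = (-112/(57*(1/97)))/(√(-1696 + 21624)) = (-112/57/97)/(√19928) = (-112*97/57)/((2*√4982)) = -2716*√4982/141987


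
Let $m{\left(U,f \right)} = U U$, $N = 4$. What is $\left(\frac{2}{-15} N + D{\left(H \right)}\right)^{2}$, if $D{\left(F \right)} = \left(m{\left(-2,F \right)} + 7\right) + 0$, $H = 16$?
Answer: $\frac{24649}{225} \approx 109.55$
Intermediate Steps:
$m{\left(U,f \right)} = U^{2}$
$D{\left(F \right)} = 11$ ($D{\left(F \right)} = \left(\left(-2\right)^{2} + 7\right) + 0 = \left(4 + 7\right) + 0 = 11 + 0 = 11$)
$\left(\frac{2}{-15} N + D{\left(H \right)}\right)^{2} = \left(\frac{2}{-15} \cdot 4 + 11\right)^{2} = \left(2 \left(- \frac{1}{15}\right) 4 + 11\right)^{2} = \left(\left(- \frac{2}{15}\right) 4 + 11\right)^{2} = \left(- \frac{8}{15} + 11\right)^{2} = \left(\frac{157}{15}\right)^{2} = \frac{24649}{225}$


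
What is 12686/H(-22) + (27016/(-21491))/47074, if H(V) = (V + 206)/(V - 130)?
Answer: -121923112402362/11634174341 ≈ -10480.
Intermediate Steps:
H(V) = (206 + V)/(-130 + V)
12686/H(-22) + (27016/(-21491))/47074 = 12686/(((206 - 22)/(-130 - 22))) + (27016/(-21491))/47074 = 12686/((184/(-152))) + (27016*(-1/21491))*(1/47074) = 12686/((-1/152*184)) - 27016/21491*1/47074 = 12686/(-23/19) - 13508/505833667 = 12686*(-19/23) - 13508/505833667 = -241034/23 - 13508/505833667 = -121923112402362/11634174341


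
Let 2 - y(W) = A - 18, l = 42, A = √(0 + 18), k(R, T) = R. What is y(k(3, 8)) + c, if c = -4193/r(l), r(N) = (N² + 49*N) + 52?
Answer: 73287/3874 - 3*√2 ≈ 14.675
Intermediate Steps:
A = 3*√2 (A = √18 = 3*√2 ≈ 4.2426)
r(N) = 52 + N² + 49*N
c = -4193/3874 (c = -4193/(52 + 42² + 49*42) = -4193/(52 + 1764 + 2058) = -4193/3874 ≈ -1.0823)
y(W) = 20 - 3*√2 (y(W) = 2 - (3*√2 - 18) = 2 - (-18 + 3*√2) = 2 + (18 - 3*√2) = 20 - 3*√2)
y(k(3, 8)) + c = (20 - 3*√2) - 4193/3874 = 73287/3874 - 3*√2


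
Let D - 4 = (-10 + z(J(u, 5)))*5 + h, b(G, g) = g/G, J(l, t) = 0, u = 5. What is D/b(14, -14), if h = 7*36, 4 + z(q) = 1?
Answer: -191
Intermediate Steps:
z(q) = -3 (z(q) = -4 + 1 = -3)
h = 252
D = 191 (D = 4 + ((-10 - 3)*5 + 252) = 4 + (-13*5 + 252) = 4 + (-65 + 252) = 4 + 187 = 191)
D/b(14, -14) = 191/((-14/14)) = 191/((-14*1/14)) = 191/(-1) = 191*(-1) = -191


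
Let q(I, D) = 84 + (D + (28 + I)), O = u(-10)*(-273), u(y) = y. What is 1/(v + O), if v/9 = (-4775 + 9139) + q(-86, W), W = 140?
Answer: 1/43500 ≈ 2.2989e-5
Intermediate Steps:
O = 2730 (O = -10*(-273) = 2730)
q(I, D) = 112 + D + I (q(I, D) = 84 + (28 + D + I) = 112 + D + I)
v = 40770 (v = 9*((-4775 + 9139) + (112 + 140 - 86)) = 9*(4364 + 166) = 9*4530 = 40770)
1/(v + O) = 1/(40770 + 2730) = 1/43500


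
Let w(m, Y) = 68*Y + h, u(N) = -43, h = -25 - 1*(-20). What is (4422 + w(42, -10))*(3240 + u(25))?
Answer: 11947189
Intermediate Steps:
h = -5 (h = -25 + 20 = -5)
w(m, Y) = -5 + 68*Y (w(m, Y) = 68*Y - 5 = -5 + 68*Y)
(4422 + w(42, -10))*(3240 + u(25)) = (4422 + (-5 + 68*(-10)))*(3240 - 43) = (4422 + (-5 - 680))*3197 = (4422 - 685)*3197 = 3737*3197 = 11947189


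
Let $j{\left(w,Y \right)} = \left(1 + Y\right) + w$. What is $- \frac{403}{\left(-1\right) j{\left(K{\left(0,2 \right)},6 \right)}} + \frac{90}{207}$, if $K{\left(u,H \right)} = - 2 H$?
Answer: $\frac{9299}{69} \approx 134.77$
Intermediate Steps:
$j{\left(w,Y \right)} = 1 + Y + w$
$- \frac{403}{\left(-1\right) j{\left(K{\left(0,2 \right)},6 \right)}} + \frac{90}{207} = - \frac{403}{\left(-1\right) \left(1 + 6 - 4\right)} + \frac{90}{207} = - \frac{403}{\left(-1\right) \left(1 + 6 - 4\right)} + 90 \cdot \frac{1}{207} = - \frac{403}{\left(-1\right) 3} + \frac{10}{23} = - \frac{403}{-3} + \frac{10}{23} = \left(-403\right) \left(- \frac{1}{3}\right) + \frac{10}{23} = \frac{403}{3} + \frac{10}{23} = \frac{9299}{69}$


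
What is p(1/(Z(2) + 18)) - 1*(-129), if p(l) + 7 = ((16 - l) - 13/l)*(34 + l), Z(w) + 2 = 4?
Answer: -3275161/400 ≈ -8187.9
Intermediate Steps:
Z(w) = 2 (Z(w) = -2 + 4 = 2)
p(l) = -7 + (34 + l)*(16 - l - 13/l) (p(l) = -7 + ((16 - l) - 13/l)*(34 + l) = -7 + (16 - l - 13/l)*(34 + l) = -7 + (34 + l)*(16 - l - 13/l))
p(1/(Z(2) + 18)) - 1*(-129) = (524 - (1/(2 + 18))**2 - 442/(1/(2 + 18)) - 18/(2 + 18)) - 1*(-129) = (524 - (1/20)**2 - 442/(1/20) - 18/20) + 129 = (524 - (1/20)**2 - 442/1/20 - 18*1/20) + 129 = (524 - 1*1/400 - 442*20 - 9/10) + 129 = (524 - 1/400 - 8840 - 9/10) + 129 = -3326761/400 + 129 = -3275161/400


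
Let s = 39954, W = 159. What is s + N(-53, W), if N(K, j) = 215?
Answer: 40169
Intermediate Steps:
s + N(-53, W) = 39954 + 215 = 40169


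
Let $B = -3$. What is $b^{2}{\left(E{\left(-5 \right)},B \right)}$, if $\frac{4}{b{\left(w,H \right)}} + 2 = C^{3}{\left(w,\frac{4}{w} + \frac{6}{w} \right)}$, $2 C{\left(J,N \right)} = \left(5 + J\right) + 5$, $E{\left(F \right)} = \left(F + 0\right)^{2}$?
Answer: $\frac{1024}{1836893881} \approx 5.5746 \cdot 10^{-7}$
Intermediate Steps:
$E{\left(F \right)} = F^{2}$
$C{\left(J,N \right)} = 5 + \frac{J}{2}$ ($C{\left(J,N \right)} = \frac{\left(5 + J\right) + 5}{2} = \frac{10 + J}{2} = 5 + \frac{J}{2}$)
$b{\left(w,H \right)} = \frac{4}{-2 + \left(5 + \frac{w}{2}\right)^{3}}$
$b^{2}{\left(E{\left(-5 \right)},B \right)} = \left(\frac{32}{-16 + \left(10 + \left(-5\right)^{2}\right)^{3}}\right)^{2} = \left(\frac{32}{-16 + \left(10 + 25\right)^{3}}\right)^{2} = \left(\frac{32}{-16 + 35^{3}}\right)^{2} = \left(\frac{32}{-16 + 42875}\right)^{2} = \left(\frac{32}{42859}\right)^{2} = \frac{1024}{1836893881}$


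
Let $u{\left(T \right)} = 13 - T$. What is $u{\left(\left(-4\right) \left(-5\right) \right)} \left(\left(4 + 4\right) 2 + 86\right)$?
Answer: $-714$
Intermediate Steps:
$u{\left(\left(-4\right) \left(-5\right) \right)} \left(\left(4 + 4\right) 2 + 86\right) = \left(13 - \left(-4\right) \left(-5\right)\right) \left(\left(4 + 4\right) 2 + 86\right) = \left(13 - 20\right) \left(8 \cdot 2 + 86\right) = \left(13 - 20\right) \left(16 + 86\right) = \left(-7\right) 102 = -714$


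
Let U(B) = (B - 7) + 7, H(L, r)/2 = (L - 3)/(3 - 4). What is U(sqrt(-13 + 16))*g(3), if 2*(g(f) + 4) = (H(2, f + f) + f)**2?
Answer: 17*sqrt(3)/2 ≈ 14.722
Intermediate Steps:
H(L, r) = 6 - 2*L (H(L, r) = 2*((L - 3)/(3 - 4)) = 2*((-3 + L)/(-1)) = 2*((-3 + L)*(-1)) = 2*(3 - L) = 6 - 2*L)
g(f) = -4 + (2 + f)**2/2 (g(f) = -4 + ((6 - 2*2) + f)**2/2 = -4 + ((6 - 4) + f)**2/2 = -4 + (2 + f)**2/2)
U(B) = B (U(B) = (-7 + B) + 7 = B)
U(sqrt(-13 + 16))*g(3) = sqrt(-13 + 16)*(-4 + (2 + 3)**2/2) = sqrt(3)*(-4 + (1/2)*5**2) = sqrt(3)*(-4 + (1/2)*25) = sqrt(3)*(-4 + 25/2) = sqrt(3)*(17/2) = 17*sqrt(3)/2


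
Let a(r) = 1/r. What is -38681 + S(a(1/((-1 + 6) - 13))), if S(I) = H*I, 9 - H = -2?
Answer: -38769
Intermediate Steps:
H = 11 (H = 9 - 1*(-2) = 9 + 2 = 11)
S(I) = 11*I
-38681 + S(a(1/((-1 + 6) - 13))) = -38681 + 11/(1/((-1 + 6) - 13)) = -38681 + 11/(1/(5 - 13)) = -38681 + 11/(1/(-8)) = -38681 + 11/(-1/8) = -38681 + 11*(-8) = -38681 - 88 = -38769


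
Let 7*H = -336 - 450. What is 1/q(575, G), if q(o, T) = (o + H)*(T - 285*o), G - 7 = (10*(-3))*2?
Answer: -7/530962792 ≈ -1.3184e-8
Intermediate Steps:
H = -786/7 (H = (-336 - 450)/7 = (1/7)*(-786) = -786/7 ≈ -112.29)
G = -53 (G = 7 + (10*(-3))*2 = 7 - 30*2 = 7 - 60 = -53)
q(o, T) = (-786/7 + o)*(T - 285*o) (q(o, T) = (o - 786/7)*(T - 285*o) = (-786/7 + o)*(T - 285*o))
1/q(575, G) = 1/(-285*575**2 - 786/7*(-53) + (224010/7)*575 - 53*575) = 1/(-285*330625 + 41658/7 + 128805750/7 - 30475) = 1/(-94228125 + 41658/7 + 128805750/7 - 30475) = 1/(-530962792/7) = -7/530962792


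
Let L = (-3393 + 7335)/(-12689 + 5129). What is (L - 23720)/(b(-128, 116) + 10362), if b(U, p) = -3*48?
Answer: -3320873/1430520 ≈ -2.3214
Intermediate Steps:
b(U, p) = -144
L = -73/140 (L = 3942/(-7560) = 3942*(-1/7560) = -73/140 ≈ -0.52143)
(L - 23720)/(b(-128, 116) + 10362) = (-73/140 - 23720)/(-144 + 10362) = -3320873/140/10218 = -3320873/140*1/10218 = -3320873/1430520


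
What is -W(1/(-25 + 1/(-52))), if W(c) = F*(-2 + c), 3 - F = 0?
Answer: 7962/1301 ≈ 6.1199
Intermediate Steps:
F = 3 (F = 3 - 1*0 = 3 + 0 = 3)
W(c) = -6 + 3*c (W(c) = 3*(-2 + c) = -6 + 3*c)
-W(1/(-25 + 1/(-52))) = -(-6 + 3/(-25 + 1/(-52))) = -(-6 + 3/(-25 - 1/52)) = -(-6 + 3/(-1301/52)) = -(-6 + 3*(-52/1301)) = -(-6 - 156/1301) = -1*(-7962/1301) = 7962/1301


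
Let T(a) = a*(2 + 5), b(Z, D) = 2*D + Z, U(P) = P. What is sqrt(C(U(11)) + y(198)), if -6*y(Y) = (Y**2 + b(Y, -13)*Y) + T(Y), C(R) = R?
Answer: I*sqrt(12430) ≈ 111.49*I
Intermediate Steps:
b(Z, D) = Z + 2*D
T(a) = 7*a (T(a) = a*7 = 7*a)
y(Y) = -7*Y/6 - Y**2/6 - Y*(-26 + Y)/6 (y(Y) = -((Y**2 + (Y + 2*(-13))*Y) + 7*Y)/6 = -((Y**2 + (Y - 26)*Y) + 7*Y)/6 = -((Y**2 + (-26 + Y)*Y) + 7*Y)/6 = -((Y**2 + Y*(-26 + Y)) + 7*Y)/6 = -(Y**2 + 7*Y + Y*(-26 + Y))/6 = -7*Y/6 - Y**2/6 - Y*(-26 + Y)/6)
sqrt(C(U(11)) + y(198)) = sqrt(11 + (1/6)*198*(19 - 2*198)) = sqrt(11 + (1/6)*198*(19 - 396)) = sqrt(11 + (1/6)*198*(-377)) = sqrt(11 - 12441) = sqrt(-12430) = I*sqrt(12430)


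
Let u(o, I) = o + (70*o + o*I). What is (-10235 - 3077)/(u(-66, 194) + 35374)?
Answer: -3328/4471 ≈ -0.74435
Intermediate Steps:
u(o, I) = 71*o + I*o (u(o, I) = o + (70*o + I*o) = 71*o + I*o)
(-10235 - 3077)/(u(-66, 194) + 35374) = (-10235 - 3077)/(-66*(71 + 194) + 35374) = -13312/(-66*265 + 35374) = -13312/(-17490 + 35374) = -13312/17884 = -13312*1/17884 = -3328/4471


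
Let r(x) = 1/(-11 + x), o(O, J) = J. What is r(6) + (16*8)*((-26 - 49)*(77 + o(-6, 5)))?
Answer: -3936001/5 ≈ -7.8720e+5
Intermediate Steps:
r(6) + (16*8)*((-26 - 49)*(77 + o(-6, 5))) = 1/(-11 + 6) + (16*8)*((-26 - 49)*(77 + 5)) = 1/(-5) + 128*(-75*82) = -⅕ + 128*(-6150) = -⅕ - 787200 = -3936001/5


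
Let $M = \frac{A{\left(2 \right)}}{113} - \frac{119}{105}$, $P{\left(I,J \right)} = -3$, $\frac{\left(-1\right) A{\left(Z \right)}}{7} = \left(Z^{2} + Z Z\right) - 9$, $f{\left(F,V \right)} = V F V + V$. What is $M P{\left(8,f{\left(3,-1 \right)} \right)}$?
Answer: $\frac{1816}{565} \approx 3.2142$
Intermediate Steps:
$f{\left(F,V \right)} = V + F V^{2}$ ($f{\left(F,V \right)} = F V V + V = F V^{2} + V = V + F V^{2}$)
$A{\left(Z \right)} = 63 - 14 Z^{2}$ ($A{\left(Z \right)} = - 7 \left(\left(Z^{2} + Z Z\right) - 9\right) = - 7 \left(\left(Z^{2} + Z^{2}\right) - 9\right) = - 7 \left(2 Z^{2} - 9\right) = - 7 \left(-9 + 2 Z^{2}\right) = 63 - 14 Z^{2}$)
$M = - \frac{1816}{1695}$ ($M = \frac{63 - 14 \cdot 2^{2}}{113} - \frac{119}{105} = \left(63 - 56\right) \frac{1}{113} - \frac{17}{15} = 7 \cdot \frac{1}{113} - \frac{17}{15} = \frac{7}{113} - \frac{17}{15} = - \frac{1816}{1695} \approx -1.0714$)
$M P{\left(8,f{\left(3,-1 \right)} \right)} = \left(- \frac{1816}{1695}\right) \left(-3\right) = \frac{1816}{565}$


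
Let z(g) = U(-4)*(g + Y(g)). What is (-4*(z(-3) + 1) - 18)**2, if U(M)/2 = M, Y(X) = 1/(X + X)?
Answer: 136900/9 ≈ 15211.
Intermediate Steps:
Y(X) = 1/(2*X)
U(M) = 2*M
z(g) = -8*g - 4/g (z(g) = (2*(-4))*(g + 1/(2*g)) = -8*(g + 1/(2*g)) = -8*g - 4/g)
(-4*(z(-3) + 1) - 18)**2 = (-4*((-8*(-3) - 4/(-3)) + 1) - 18)**2 = (-4*((24 - 4*(-1/3)) + 1) - 18)**2 = (-4*((24 + 4/3) + 1) - 18)**2 = (-4*(76/3 + 1) - 18)**2 = (-4*79/3 - 18)**2 = (-1*316/3 - 18)**2 = (-316/3 - 18)**2 = (-370/3)**2 = 136900/9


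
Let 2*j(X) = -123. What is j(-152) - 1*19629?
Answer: -39381/2 ≈ -19691.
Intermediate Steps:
j(X) = -123/2 (j(X) = (½)*(-123) = -123/2)
j(-152) - 1*19629 = -123/2 - 1*19629 = -123/2 - 19629 = -39381/2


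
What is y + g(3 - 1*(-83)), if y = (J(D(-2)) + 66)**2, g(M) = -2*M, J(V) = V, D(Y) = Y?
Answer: 3924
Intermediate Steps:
y = 4096 (y = (-2 + 66)**2 = 64**2 = 4096)
y + g(3 - 1*(-83)) = 4096 - 2*(3 - 1*(-83)) = 4096 - 2*(3 + 83) = 4096 - 2*86 = 4096 - 172 = 3924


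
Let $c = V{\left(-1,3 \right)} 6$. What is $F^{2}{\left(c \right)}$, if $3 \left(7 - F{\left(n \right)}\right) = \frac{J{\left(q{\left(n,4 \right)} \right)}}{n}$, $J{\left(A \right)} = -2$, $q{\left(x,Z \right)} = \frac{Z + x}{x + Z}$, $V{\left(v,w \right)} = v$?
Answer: $\frac{3844}{81} \approx 47.457$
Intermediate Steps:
$q{\left(x,Z \right)} = 1$ ($q{\left(x,Z \right)} = \frac{Z + x}{Z + x} = 1$)
$c = -6$ ($c = \left(-1\right) 6 = -6$)
$F{\left(n \right)} = 7 + \frac{2}{3 n}$ ($F{\left(n \right)} = 7 - \frac{\left(-2\right) \frac{1}{n}}{3} = 7 + \frac{2}{3 n}$)
$F^{2}{\left(c \right)} = \left(7 + \frac{2}{3 \left(-6\right)}\right)^{2} = \left(7 + \frac{2}{3} \left(- \frac{1}{6}\right)\right)^{2} = \left(7 - \frac{1}{9}\right)^{2} = \left(\frac{62}{9}\right)^{2} = \frac{3844}{81}$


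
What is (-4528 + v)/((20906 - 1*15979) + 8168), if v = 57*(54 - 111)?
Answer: -7777/13095 ≈ -0.59389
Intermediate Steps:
v = -3249 (v = 57*(-57) = -3249)
(-4528 + v)/((20906 - 1*15979) + 8168) = (-4528 - 3249)/((20906 - 1*15979) + 8168) = -7777/((20906 - 15979) + 8168) = -7777/(4927 + 8168) = -7777/13095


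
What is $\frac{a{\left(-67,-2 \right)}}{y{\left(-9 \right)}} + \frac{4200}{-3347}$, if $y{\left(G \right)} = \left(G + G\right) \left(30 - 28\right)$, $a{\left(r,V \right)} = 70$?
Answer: $- \frac{192745}{60246} \approx -3.1993$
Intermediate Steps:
$y{\left(G \right)} = 4 G$ ($y{\left(G \right)} = 2 G 2 = 4 G$)
$\frac{a{\left(-67,-2 \right)}}{y{\left(-9 \right)}} + \frac{4200}{-3347} = \frac{70}{4 \left(-9\right)} + \frac{4200}{-3347} = \frac{70}{-36} + 4200 \left(- \frac{1}{3347}\right) = 70 \left(- \frac{1}{36}\right) - \frac{4200}{3347} = - \frac{35}{18} - \frac{4200}{3347} = - \frac{192745}{60246}$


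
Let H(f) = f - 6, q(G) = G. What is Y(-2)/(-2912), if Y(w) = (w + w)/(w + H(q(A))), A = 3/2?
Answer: -1/4732 ≈ -0.00021133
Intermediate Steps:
A = 3/2 (A = 3*(1/2) = 3/2 ≈ 1.5000)
H(f) = -6 + f
Y(w) = 2*w/(-9/2 + w) (Y(w) = (w + w)/(w + (-6 + 3/2)) = (2*w)/(w - 9/2) = (2*w)/(-9/2 + w) = 2*w/(-9/2 + w))
Y(-2)/(-2912) = (4*(-2)/(-9 + 2*(-2)))/(-2912) = (4*(-2)/(-9 - 4))*(-1/2912) = (4*(-2)/(-13))*(-1/2912) = (4*(-2)*(-1/13))*(-1/2912) = (8/13)*(-1/2912) = -1/4732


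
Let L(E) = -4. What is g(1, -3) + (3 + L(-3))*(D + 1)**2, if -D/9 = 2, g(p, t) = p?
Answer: -288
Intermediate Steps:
D = -18 (D = -9*2 = -18)
g(1, -3) + (3 + L(-3))*(D + 1)**2 = 1 + (3 - 4)*(-18 + 1)**2 = 1 - 1*(-17)**2 = 1 - 1*289 = 1 - 289 = -288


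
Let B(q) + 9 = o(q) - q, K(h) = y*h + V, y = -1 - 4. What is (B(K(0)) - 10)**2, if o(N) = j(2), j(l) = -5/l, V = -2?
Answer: 1521/4 ≈ 380.25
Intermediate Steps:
y = -5
K(h) = -2 - 5*h (K(h) = -5*h - 2 = -2 - 5*h)
o(N) = -5/2
B(q) = -23/2 - q (B(q) = -9 + (-5/2 - q) = -23/2 - q)
(B(K(0)) - 10)**2 = ((-23/2 - (-2 - 5*0)) - 10)**2 = ((-23/2 - (-2 + 0)) - 10)**2 = ((-23/2 - 1*(-2)) - 10)**2 = ((-23/2 + 2) - 10)**2 = (-19/2 - 10)**2 = (-39/2)**2 = 1521/4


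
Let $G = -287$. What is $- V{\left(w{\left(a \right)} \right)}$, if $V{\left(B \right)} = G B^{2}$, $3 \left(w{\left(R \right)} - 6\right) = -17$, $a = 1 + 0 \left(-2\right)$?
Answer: $\frac{287}{9} \approx 31.889$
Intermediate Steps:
$a = 1$ ($a = 1 + 0 = 1$)
$w{\left(R \right)} = \frac{1}{3}$ ($w{\left(R \right)} = 6 + \frac{1}{3} \left(-17\right) = 6 - \frac{17}{3} = \frac{1}{3}$)
$V{\left(B \right)} = - 287 B^{2}$
$- V{\left(w{\left(a \right)} \right)} = - \frac{-287}{9} = \left(-1\right) \left(- \frac{287}{9}\right) = \frac{287}{9}$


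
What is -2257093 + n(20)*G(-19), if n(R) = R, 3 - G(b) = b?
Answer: -2256653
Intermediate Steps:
G(b) = 3 - b
-2257093 + n(20)*G(-19) = -2257093 + 20*(3 - 1*(-19)) = -2257093 + 20*(3 + 19) = -2257093 + 20*22 = -2257093 + 440 = -2256653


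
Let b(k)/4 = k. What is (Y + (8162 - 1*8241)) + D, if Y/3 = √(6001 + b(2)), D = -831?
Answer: -910 + 3*√6009 ≈ -677.45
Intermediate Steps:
b(k) = 4*k
Y = 3*√6009 (Y = 3*√(6001 + 4*2) = 3*√(6001 + 8) = 3*√6009 ≈ 232.55)
(Y + (8162 - 1*8241)) + D = (3*√6009 + (8162 - 1*8241)) - 831 = (3*√6009 + (8162 - 8241)) - 831 = (3*√6009 - 79) - 831 = (-79 + 3*√6009) - 831 = -910 + 3*√6009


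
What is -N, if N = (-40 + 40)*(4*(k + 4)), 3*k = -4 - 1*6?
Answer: 0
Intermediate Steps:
k = -10/3 (k = (-4 - 1*6)/3 = (-4 - 6)/3 = (⅓)*(-10) = -10/3 ≈ -3.3333)
N = 0 (N = (-40 + 40)*(4*(-10/3 + 4)) = 0*(4*(⅔)) = 0*(8/3) = 0)
-N = -1*0 = 0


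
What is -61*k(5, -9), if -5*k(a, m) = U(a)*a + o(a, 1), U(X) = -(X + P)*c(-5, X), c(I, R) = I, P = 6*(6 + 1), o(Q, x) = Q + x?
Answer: 72041/5 ≈ 14408.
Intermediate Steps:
P = 42 (P = 6*7 = 42)
U(X) = 210 + 5*X (U(X) = -(X + 42)*(-5) = -(42 + X)*(-5) = -(-210 - 5*X) = 210 + 5*X)
k(a, m) = -⅕ - a/5 - a*(210 + 5*a)/5 (k(a, m) = -((210 + 5*a)*a + (a + 1))/5 = -(a*(210 + 5*a) + (1 + a))/5 = -(1 + a + a*(210 + 5*a))/5 = -⅕ - a/5 - a*(210 + 5*a)/5)
-61*k(5, -9) = -61*(-⅕ - ⅕*5 - 1*5*(42 + 5)) = -61*(-⅕ - 1 - 1*5*47) = -61*(-⅕ - 1 - 235) = -61*(-1181/5) = 72041/5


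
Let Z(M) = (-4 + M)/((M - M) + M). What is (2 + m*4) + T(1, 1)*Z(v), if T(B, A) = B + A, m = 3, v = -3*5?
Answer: 248/15 ≈ 16.533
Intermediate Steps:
v = -15
Z(M) = (-4 + M)/M (Z(M) = (-4 + M)/(0 + M) = (-4 + M)/M)
T(B, A) = A + B
(2 + m*4) + T(1, 1)*Z(v) = (2 + 3*4) + (1 + 1)*((-4 - 15)/(-15)) = (2 + 12) + 2*(-1/15*(-19)) = 14 + 2*(19/15) = 14 + 38/15 = 248/15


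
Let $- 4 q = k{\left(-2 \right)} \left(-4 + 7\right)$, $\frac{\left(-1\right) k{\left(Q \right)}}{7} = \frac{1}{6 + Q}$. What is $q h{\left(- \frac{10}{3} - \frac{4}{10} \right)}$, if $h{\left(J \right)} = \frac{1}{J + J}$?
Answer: $- \frac{45}{256} \approx -0.17578$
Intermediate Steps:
$k{\left(Q \right)} = - \frac{7}{6 + Q}$
$h{\left(J \right)} = \frac{1}{2 J}$
$q = \frac{21}{16}$ ($q = - \frac{- \frac{7}{6 - 2} \left(-4 + 7\right)}{4} = - \frac{- \frac{7}{4} \cdot 3}{4} = - \frac{\left(-7\right) \frac{1}{4} \cdot 3}{4} = - \frac{\left(- \frac{7}{4}\right) 3}{4} = \left(- \frac{1}{4}\right) \left(- \frac{21}{4}\right) = \frac{21}{16} \approx 1.3125$)
$q h{\left(- \frac{10}{3} - \frac{4}{10} \right)} = \frac{21 \frac{1}{2 \left(- \frac{10}{3} - \frac{4}{10}\right)}}{16} = \frac{21 \frac{1}{2 \left(\left(-10\right) \frac{1}{3} - \frac{2}{5}\right)}}{16} = \frac{21 \frac{1}{2 \left(- \frac{10}{3} - \frac{2}{5}\right)}}{16} = \frac{21 \frac{1}{2 \left(- \frac{56}{15}\right)}}{16} = \frac{21 \cdot \frac{1}{2} \left(- \frac{15}{56}\right)}{16} = \frac{21}{16} \left(- \frac{15}{112}\right) = - \frac{45}{256}$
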